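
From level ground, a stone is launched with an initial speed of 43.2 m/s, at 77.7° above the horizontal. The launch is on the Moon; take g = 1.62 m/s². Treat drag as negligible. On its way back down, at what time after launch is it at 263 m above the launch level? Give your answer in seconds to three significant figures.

44.9 s

vₓ = 43.20 cos 77.7° = 9.203 m/s; v_y0 = 43.20 sin 77.7° = 42.21 m/s.
Set y = v_y0 t − ½ g t² = 263: 0.8100 t² − 42.21 t + 263 = 0.
Quadratic formula: t = (42.21 ± √929.43) / 1.62 = (42.21 ± 30.49) / 1.62 → t = 7.236 s or 44.87 s.
The descending-branch root is 44.87 s.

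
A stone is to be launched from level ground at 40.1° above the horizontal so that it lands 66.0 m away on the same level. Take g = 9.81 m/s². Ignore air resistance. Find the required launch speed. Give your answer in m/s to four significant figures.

25.63 m/s

Level-ground range: R = v₀² sin(2θ)/g, so v₀ = √(gR / sin 2θ).
v₀ = √(9.81 × 66.0 / sin 80.20°) = √(647.5 / 0.9854) = √657.05 = 25.63 m/s.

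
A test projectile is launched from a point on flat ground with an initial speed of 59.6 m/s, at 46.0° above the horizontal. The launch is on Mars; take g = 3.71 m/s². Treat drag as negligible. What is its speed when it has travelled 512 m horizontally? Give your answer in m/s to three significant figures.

41.5 m/s

Resolve: vₓ = 59.60 cos 46.0° = 41.40 m/s and v_y0 = 59.60 sin 46.0° = 42.87 m/s.
x = vₓ t ⇒ t = 512/41.40 = 12.37 s.
Vertical velocity there: v_y = v_y0 − g t = 42.87 − 3.71 × 12.37 = −3.008 m/s.
Speed: √(vₓ² + v_y²) = √(41.40² + 3.008²) = 41.51 m/s.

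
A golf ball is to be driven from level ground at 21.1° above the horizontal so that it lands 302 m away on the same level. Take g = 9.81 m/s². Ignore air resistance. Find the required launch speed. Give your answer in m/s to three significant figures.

66.4 m/s

From R = (v₀² / g) sin 2θ: v₀ = √(gR / sin 2θ).
v₀ = √(9.81 × 302 / sin 42.20°) = √(2963 / 0.6717) = √4410.5 = 66.41 m/s.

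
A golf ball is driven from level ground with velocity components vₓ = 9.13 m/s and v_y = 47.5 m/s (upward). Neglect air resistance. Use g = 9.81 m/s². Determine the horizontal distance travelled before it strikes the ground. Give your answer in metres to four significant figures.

88.41 m

Flight time T = 2 v_y0 / g = 9.684 s.
Range: R = vₓ T = 9.130 × 9.684 = 88.41 m.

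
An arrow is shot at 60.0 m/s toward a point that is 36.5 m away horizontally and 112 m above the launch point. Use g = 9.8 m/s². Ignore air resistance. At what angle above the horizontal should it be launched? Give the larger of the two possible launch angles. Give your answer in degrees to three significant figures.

Trajectory: y = x tanθ − g x² (1 + tan²θ)/(2v₀²). With x = 36.5, y = 112, v₀ = 60.0, g = 9.80:
1.813 tan²θ − 36.5 tanθ + (113.8) = 0.
tanθ = [36.5 ± √(36.5² − 4 × 1.813 × (113.8))] / (2 × 1.813) = (36.5 ± 22.51) / 3.627, giving tanθ = 3.857 or 16.27.
θ = 75.47° or 86.48°; the larger is 86.48°.

86.5°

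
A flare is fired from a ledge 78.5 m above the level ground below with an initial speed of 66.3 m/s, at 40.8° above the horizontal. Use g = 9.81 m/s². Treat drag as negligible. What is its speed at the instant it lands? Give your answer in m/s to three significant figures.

77.0 m/s

Resolve: vₓ = 66.30 cos 40.8° = 50.19 m/s and v_y0 = 66.30 sin 40.8° = 43.32 m/s.
Vertical motion (up positive, ground at y = 0): 4.905 t² − (43.32) t − 78.5 = 0, so t = (43.32 + √(43.32² + 2·9.81·78.5)) / 9.81 = (43.32 + 58.45) / 9.81 = 10.37 s.
Vertical velocity at impact: v_y = v_y0 − g t = 43.32 − 9.81 × 10.37 = −58.45 m/s.
Speed: |v| = √(vₓ² + v_y²) = √(50.19² + 58.45²) = 77.04 m/s.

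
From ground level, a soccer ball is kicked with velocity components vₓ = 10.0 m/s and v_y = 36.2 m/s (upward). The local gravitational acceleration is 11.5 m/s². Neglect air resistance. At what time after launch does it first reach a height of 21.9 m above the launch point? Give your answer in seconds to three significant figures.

Require v_y0 t − ½ g t² = 21.9, i.e. 5.750 t² − 36.20 t + 21.9 = 0.
t = [36.20 ± √(36.20² − 2·11.5·21.9)] / 11.5 = (36.20 ± 28.40) / 11.5, so t = 0.6780 s or t = 5.618 s.
The first (ascending) time is 0.6780 s.

0.678 s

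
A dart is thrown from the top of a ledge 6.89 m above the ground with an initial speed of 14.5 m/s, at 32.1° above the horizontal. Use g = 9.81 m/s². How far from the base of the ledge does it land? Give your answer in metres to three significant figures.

27.1 m

Resolve: vₓ = 14.50 cos 32.1° = 12.28 m/s and v_y0 = 14.50 sin 32.1° = 7.705 m/s.
The projectile lands when y = 6.89 + (7.705) t − ½·9.81·t² = 0. Positive root: t = (7.705 + √(7.705² + 2·9.81·6.89)) / 9.81 = (7.705 + 13.95) / 9.81 = 2.207 s.
Horizontal distance: R = vₓ t = 12.28 × 2.207 = 27.11 m.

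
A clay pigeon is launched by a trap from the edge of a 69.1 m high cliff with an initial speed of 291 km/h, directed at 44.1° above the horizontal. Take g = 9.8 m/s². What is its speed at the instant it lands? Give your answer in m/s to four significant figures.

Convert: 291 km/h = 291/3.6 = 80.83 m/s.
Components: vₓ = 80.83 cos 44.1° = 58.05 m/s, v_y0 = 80.83 sin 44.1° = 56.25 m/s.
With up positive and y = 0 at the ground: y(t) = 69.1 + (56.25) t − 4.900 t². Setting y = 0 and taking the positive root: t = [56.25 + √(56.25² + 2·9.80·69.1)] / 9.80 = (56.25 + 67.22) / 9.80 = 12.60 s.
Vertical velocity at impact: v_y = v_y0 − g t = 56.25 − 9.80 × 12.60 = −67.22 m/s.
Speed: |v| = √(vₓ² + v_y²) = √(58.05² + 67.22²) = 88.82 m/s.

88.82 m/s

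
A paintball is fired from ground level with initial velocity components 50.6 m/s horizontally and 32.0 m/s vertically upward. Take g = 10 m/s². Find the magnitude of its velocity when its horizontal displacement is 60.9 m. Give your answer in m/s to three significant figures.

54.4 m/s

At x = 60.9 m, t = x/vₓ = 60.9/50.60 = 1.204 s.
Vertical velocity there: v_y = v_y0 − g t = 32.00 − 10.0 × 1.204 = 19.96 m/s.
Speed: √(vₓ² + v_y²) = √(50.60² + 19.96²) = 54.40 m/s.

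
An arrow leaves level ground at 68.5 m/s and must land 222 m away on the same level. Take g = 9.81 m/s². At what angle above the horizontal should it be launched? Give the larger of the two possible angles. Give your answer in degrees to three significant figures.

76.2°

Level-ground range R = v₀² sin(2θ)/g ⇒ sin(2θ) = gR/v₀² = 9.81 × 222 / 68.5² = 0.4641.
2θ = 27.65° or 180° − 27.65° = 152.3°, so θ = 13.83° or 76.17°.
The larger angle is 76.17°.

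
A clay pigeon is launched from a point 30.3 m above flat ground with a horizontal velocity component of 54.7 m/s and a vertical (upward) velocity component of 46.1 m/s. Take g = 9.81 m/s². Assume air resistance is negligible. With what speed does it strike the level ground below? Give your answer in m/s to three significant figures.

The projectile lands when y = 30.3 + (46.10) t − ½·9.81·t² = 0. Positive root: t = (46.10 + √(46.10² + 2·9.81·30.3)) / 9.81 = (46.10 + 52.15) / 9.81 = 10.02 s.
Vertical velocity at impact: v_y = v_y0 − g t = 46.10 − 9.81 × 10.02 = −52.15 m/s.
Speed: |v| = √(vₓ² + v_y²) = √(54.70² + 52.15²) = 75.58 m/s.

75.6 m/s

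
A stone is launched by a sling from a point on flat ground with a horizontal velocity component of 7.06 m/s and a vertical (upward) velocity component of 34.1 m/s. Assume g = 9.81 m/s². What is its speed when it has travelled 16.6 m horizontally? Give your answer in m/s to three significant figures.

13.1 m/s

x = vₓ t ⇒ t = 16.6/7.060 = 2.351 s.
Vertical velocity there: v_y = v_y0 − g t = 34.10 − 9.81 × 2.351 = 11.03 m/s.
Speed: √(vₓ² + v_y²) = √(7.060² + 11.03²) = 13.10 m/s.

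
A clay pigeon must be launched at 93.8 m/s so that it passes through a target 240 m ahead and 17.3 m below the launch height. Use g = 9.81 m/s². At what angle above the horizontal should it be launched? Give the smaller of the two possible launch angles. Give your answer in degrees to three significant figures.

3.56°

Trajectory: y = x tanθ − g x² (1 + tan²θ)/(2v₀²). With x = 240, y = −17.3, v₀ = 93.8, g = 9.81:
32.11 tan²θ − 240 tanθ + (14.81) = 0.
tanθ = [240 ± √(240² − 4 × 32.11 × (14.81))] / (2 × 32.11) = (240 ± 236.0) / 64.22, giving tanθ = 0.06223 or 7.412.
θ = 3.561° or 82.32°; the smaller is 3.561°.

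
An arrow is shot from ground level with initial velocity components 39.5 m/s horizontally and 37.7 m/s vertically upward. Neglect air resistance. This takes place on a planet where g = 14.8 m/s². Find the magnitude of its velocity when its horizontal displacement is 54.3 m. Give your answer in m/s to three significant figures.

x = vₓ t ⇒ t = 54.3/39.50 = 1.375 s.
Vertical velocity there: v_y = v_y0 − g t = 37.70 − 14.8 × 1.375 = 17.35 m/s.
Speed: √(vₓ² + v_y²) = √(39.50² + 17.35²) = 43.14 m/s.

43.1 m/s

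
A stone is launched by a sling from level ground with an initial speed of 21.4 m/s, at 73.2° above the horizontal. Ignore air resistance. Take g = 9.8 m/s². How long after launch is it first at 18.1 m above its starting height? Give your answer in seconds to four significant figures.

Components: vₓ = 21.40 cos 73.2° = 6.185 m/s, v_y0 = 21.40 sin 73.2° = 20.49 m/s.
Require v_y0 t − ½ g t² = 18.1, i.e. 4.900 t² − 20.49 t + 18.1 = 0.
t = [20.49 ± √(20.49² − 2·9.80·18.1)] / 9.80 = (20.49 ± 8.059) / 9.80, so t = 1.268 s or t = 2.913 s.
The first (ascending) time is 1.268 s.

1.268 s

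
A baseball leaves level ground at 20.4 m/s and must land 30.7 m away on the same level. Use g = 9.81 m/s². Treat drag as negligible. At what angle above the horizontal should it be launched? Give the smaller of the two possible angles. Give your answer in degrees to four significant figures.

23.18°

R = v₀² sin 2θ / g gives sin 2θ = gR/v₀² = 9.81·30.7/20.4² = 0.7237.
2θ = 46.36° or 180° − 46.36° = 133.6°, so θ = 23.18° or 66.82°.
The smaller angle is 23.18°.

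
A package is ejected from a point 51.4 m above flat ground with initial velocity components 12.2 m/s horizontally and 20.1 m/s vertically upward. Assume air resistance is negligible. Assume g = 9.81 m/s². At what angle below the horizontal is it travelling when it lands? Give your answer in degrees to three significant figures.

72.0°

Vertical motion (up positive, ground at y = 0): 4.905 t² − (20.10) t − 51.4 = 0, so t = (20.10 + √(20.10² + 2·9.81·51.4)) / 9.81 = (20.10 + 37.58) / 9.81 = 5.880 s.
At impact: v_y = v_y0 − g t = −37.58 m/s; vₓ = 12.20 m/s.
Angle below horizontal: arctan(|v_y|/vₓ) = arctan(37.58/12.20) = 72.02°.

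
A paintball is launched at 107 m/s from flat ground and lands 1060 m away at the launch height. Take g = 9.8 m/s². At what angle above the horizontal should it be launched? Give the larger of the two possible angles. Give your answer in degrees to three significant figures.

57.4°

R = v₀² sin 2θ / g gives sin 2θ = gR/v₀² = 9.80·1060/107² = 0.9073.
2θ = 65.14° or 180° − 65.14° = 114.9°, so θ = 32.57° or 57.43°.
The larger angle is 57.43°.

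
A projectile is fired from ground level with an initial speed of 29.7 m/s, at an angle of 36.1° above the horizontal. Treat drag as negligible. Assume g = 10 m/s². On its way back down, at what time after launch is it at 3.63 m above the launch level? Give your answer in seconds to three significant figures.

vₓ = 29.70 cos 36.1° = 24.00 m/s; v_y0 = 29.70 sin 36.1° = 17.50 m/s.
Require v_y0 t − ½ g t² = 3.63, i.e. 5.000 t² − 17.50 t + 3.63 = 0.
t = [17.50 ± √(17.50² − 2·10.0·3.63)] / 10.0 = (17.50 ± 15.28) / 10.0, so t = 0.2215 s or t = 3.278 s.
The descending-branch root is 3.278 s.

3.28 s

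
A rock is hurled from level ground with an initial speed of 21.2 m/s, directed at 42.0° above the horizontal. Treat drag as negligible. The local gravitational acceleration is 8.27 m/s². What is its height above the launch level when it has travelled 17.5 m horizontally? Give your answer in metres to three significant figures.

10.7 m

Horizontal component vₓ = 21.20 cos 42.0° = 15.75 m/s; vertical v_y0 = 21.20 sin 42.0° = 14.19 m/s.
x = vₓ t ⇒ t = 17.5/15.75 = 1.111 s.
Height: y = v_y0 t − ½ g t² = 14.19 × 1.111 − 4.135 × 1.111² = 15.76 − 5.102 = 10.66 m.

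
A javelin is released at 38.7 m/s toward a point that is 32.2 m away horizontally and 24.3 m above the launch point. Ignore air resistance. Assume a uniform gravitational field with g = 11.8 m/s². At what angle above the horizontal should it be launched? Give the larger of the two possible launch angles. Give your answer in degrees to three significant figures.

81.7°

Trajectory: y = x tanθ − g x² (1 + tan²θ)/(2v₀²). With x = 32.2, y = 24.3, v₀ = 38.7, g = 11.8:
4.085 tan²θ − 32.2 tanθ + (28.38) = 0.
tanθ = [32.2 ± √(32.2² − 4 × 4.085 × (28.38))] / (2 × 4.085) = (32.2 ± 23.94) / 8.169, giving tanθ = 1.011 or 6.872.
θ = 45.32° or 81.72°; the larger is 81.72°.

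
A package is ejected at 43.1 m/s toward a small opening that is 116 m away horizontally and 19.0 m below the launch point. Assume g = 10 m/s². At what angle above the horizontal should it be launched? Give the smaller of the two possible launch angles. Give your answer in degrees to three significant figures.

8.87°

Trajectory: y = x tanθ − g x² (1 + tan²θ)/(2v₀²). With x = 116, y = −19.0, v₀ = 43.1, g = 10.0:
36.22 tan²θ − 116 tanθ + (17.22) = 0.
tanθ = [116 ± √(116² − 4 × 36.22 × (17.22))] / (2 × 36.22) = (116 ± 104.7) / 72.44, giving tanθ = 0.1560 or 3.047.
θ = 8.869° or 71.83°; the smaller is 8.869°.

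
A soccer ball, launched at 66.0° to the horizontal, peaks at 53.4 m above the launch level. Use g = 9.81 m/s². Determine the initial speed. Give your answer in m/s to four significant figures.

35.43 m/s

At the peak v_y = 0, so v_y0 = √(2gH) = √(2 × 9.81 × 53.4) = 32.37 m/s.
v_y0 = v₀ sin θ ⇒ v₀ = 32.37 / sin 66.0° = 35.43 m/s.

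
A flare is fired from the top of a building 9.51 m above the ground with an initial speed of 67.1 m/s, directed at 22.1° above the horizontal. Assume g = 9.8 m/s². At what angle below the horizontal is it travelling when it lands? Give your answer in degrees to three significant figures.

Resolve: vₓ = 67.10 cos 22.1° = 62.17 m/s and v_y0 = 67.10 sin 22.1° = 25.24 m/s.
With up positive and y = 0 at the ground: y(t) = 9.51 + (25.24) t − 4.900 t². Setting y = 0 and taking the positive root: t = [25.24 + √(25.24² + 2·9.80·9.51)] / 9.80 = (25.24 + 28.70) / 9.80 = 5.505 s.
At impact: v_y = v_y0 − g t = −28.70 m/s; vₓ = 62.17 m/s.
Angle below horizontal: arctan(|v_y|/vₓ) = arctan(28.70/62.17) = 24.78°.

24.8°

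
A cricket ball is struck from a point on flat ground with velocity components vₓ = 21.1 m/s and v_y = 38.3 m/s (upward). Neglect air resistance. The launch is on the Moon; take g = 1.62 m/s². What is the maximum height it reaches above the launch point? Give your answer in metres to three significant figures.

Peak height H = v_y0² / (2g) = 1466.9 / 3.240 = 452.7 m.

453 m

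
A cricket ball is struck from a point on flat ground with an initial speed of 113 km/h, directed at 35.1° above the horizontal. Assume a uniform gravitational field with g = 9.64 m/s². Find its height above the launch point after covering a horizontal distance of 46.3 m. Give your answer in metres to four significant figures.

16.87 m

Convert: 113 km/h = 113/3.6 = 31.39 m/s.
Horizontal component vₓ = 31.39 cos 35.1° = 25.68 m/s; vertical v_y0 = 31.39 sin 35.1° = 18.05 m/s.
Time to reach x = 46.3 m: t = x/vₓ = 46.3/25.68 = 1.803 s.
Height: y = v_y0 t − ½ g t² = 18.05 × 1.803 − 4.820 × 1.803² = 32.54 − 15.67 = 16.87 m.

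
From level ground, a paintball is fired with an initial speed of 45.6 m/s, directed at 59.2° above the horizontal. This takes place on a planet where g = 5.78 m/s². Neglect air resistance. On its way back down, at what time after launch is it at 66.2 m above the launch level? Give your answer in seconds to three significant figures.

11.6 s

Horizontal component vₓ = 45.60 cos 59.2° = 23.35 m/s; vertical v_y0 = 45.60 sin 59.2° = 39.17 m/s.
Height y(t) = 39.17 t − 2.890 t² = 66.2 gives 2.890 t² − 39.17 t + 66.2 = 0.
Quadratic formula: t = (39.17 ± √768.90) / 5.78 = (39.17 ± 27.73) / 5.78 → t = 1.979 s or 11.57 s.
The descending-branch root is 11.57 s.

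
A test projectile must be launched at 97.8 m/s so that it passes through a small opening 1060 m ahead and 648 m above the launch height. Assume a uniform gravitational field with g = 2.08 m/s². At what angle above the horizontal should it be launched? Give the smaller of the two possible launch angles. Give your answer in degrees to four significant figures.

Trajectory: y = x tanθ − g x² (1 + tan²θ)/(2v₀²). With x = 1060, y = 648, v₀ = 97.8, g = 2.08:
122.2 tan²θ − 1060 tanθ + (770.2) = 0.
tanθ = [1060 ± √(1060² − 4 × 122.2 × (770.2))] / (2 × 122.2) = (1060 ± 864.4) / 244.3, giving tanθ = 0.8004 or 7.876.
θ = 38.67° or 82.76°; the smaller is 38.67°.

38.67°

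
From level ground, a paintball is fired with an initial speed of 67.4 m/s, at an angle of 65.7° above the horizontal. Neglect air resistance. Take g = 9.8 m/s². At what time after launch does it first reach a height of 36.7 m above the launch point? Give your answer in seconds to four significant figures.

0.6290 s

Horizontal component vₓ = 67.40 cos 65.7° = 27.74 m/s; vertical v_y0 = 67.40 sin 65.7° = 61.43 m/s.
Require v_y0 t − ½ g t² = 36.7, i.e. 4.900 t² − 61.43 t + 36.7 = 0.
t = [61.43 ± √(61.43² − 2·9.80·36.7)] / 9.80 = (61.43 ± 55.26) / 9.80, so t = 0.6290 s or t = 11.91 s.
The first (ascending) time is 0.6290 s.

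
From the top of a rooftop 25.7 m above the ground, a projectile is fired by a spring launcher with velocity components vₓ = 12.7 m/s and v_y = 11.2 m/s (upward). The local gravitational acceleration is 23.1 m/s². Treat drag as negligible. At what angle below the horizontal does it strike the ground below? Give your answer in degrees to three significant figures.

Vertical motion (up positive, ground at y = 0): 11.55 t² − (11.20) t − 25.7 = 0, so t = (11.20 + √(11.20² + 2·23.1·25.7)) / 23.1 = (11.20 + 36.23) / 23.1 = 2.053 s.
At impact: v_y = v_y0 − g t = −36.23 m/s; vₓ = 12.70 m/s.
Angle below horizontal: arctan(|v_y|/vₓ) = arctan(36.23/12.70) = 70.68°.

70.7°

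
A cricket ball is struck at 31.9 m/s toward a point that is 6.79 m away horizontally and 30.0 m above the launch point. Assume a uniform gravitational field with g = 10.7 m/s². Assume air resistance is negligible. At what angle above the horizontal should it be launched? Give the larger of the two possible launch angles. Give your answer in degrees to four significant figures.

87.45°

Trajectory: y = x tanθ − g x² (1 + tan²θ)/(2v₀²). With x = 6.79, y = 30.0, v₀ = 31.9, g = 10.7:
0.2424 tan²θ − 6.79 tanθ + (30.24) = 0.
tanθ = [6.79 ± √(6.79² − 4 × 0.2424 × (30.24))] / (2 × 0.2424) = (6.79 ± 4.097) / 0.4848, giving tanθ = 5.556 or 22.46.
θ = 79.80° or 87.45°; the larger is 87.45°.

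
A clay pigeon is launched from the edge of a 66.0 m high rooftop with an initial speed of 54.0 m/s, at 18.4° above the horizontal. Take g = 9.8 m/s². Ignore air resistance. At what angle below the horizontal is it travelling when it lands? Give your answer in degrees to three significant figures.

vₓ = 54.00 cos 18.4° = 51.24 m/s; v_y0 = 54.00 sin 18.4° = 17.05 m/s.
The projectile lands when y = 66.0 + (17.05) t − ½·9.80·t² = 0. Positive root: t = (17.05 + √(17.05² + 2·9.80·66.0)) / 9.80 = (17.05 + 39.80) / 9.80 = 5.801 s.
At impact: v_y = v_y0 − g t = −39.80 m/s; vₓ = 51.24 m/s.
Angle below horizontal: arctan(|v_y|/vₓ) = arctan(39.80/51.24) = 37.84°.

37.8°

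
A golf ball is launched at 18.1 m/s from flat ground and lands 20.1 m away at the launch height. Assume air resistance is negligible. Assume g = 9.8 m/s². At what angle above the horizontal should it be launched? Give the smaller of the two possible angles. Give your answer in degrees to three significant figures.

Level-ground range R = v₀² sin(2θ)/g ⇒ sin(2θ) = gR/v₀² = 9.80 × 20.1 / 18.1² = 0.6013.
2θ = 36.96° or 180° − 36.96° = 143.0°, so θ = 18.48° or 71.52°.
The smaller angle is 18.48°.

18.5°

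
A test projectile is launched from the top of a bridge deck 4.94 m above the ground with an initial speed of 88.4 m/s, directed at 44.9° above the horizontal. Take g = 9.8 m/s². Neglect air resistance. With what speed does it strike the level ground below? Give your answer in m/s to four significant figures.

88.95 m/s

Horizontal component vₓ = 88.40 cos 44.9° = 62.62 m/s; vertical v_y0 = 88.40 sin 44.9° = 62.40 m/s.
Vertical motion (up positive, ground at y = 0): 4.900 t² − (62.40) t − 4.94 = 0, so t = (62.40 + √(62.40² + 2·9.80·4.94)) / 9.80 = (62.40 + 63.17) / 9.80 = 12.81 s.
Vertical velocity at impact: v_y = v_y0 − g t = 62.40 − 9.80 × 12.81 = −63.17 m/s.
Speed: |v| = √(vₓ² + v_y²) = √(62.62² + 63.17²) = 88.95 m/s.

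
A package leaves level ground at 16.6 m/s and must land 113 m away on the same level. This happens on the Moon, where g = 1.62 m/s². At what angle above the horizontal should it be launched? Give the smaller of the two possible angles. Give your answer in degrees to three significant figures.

From R = (v₀²/g) sin 2θ: sin 2θ = 1.62 × 113 / 275.56 = 0.6643.
2θ = 41.63° or 180° − 41.63° = 138.4°, so θ = 20.82° or 69.18°.
The smaller angle is 20.82°.

20.8°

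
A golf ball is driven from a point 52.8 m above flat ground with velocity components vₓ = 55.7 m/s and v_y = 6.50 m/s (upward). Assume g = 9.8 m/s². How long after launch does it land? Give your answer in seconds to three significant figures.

4.01 s

Vertical motion (up positive, ground at y = 0): 4.900 t² − (6.500) t − 52.8 = 0, so t = (6.500 + √(6.500² + 2·9.80·52.8)) / 9.80 = (6.500 + 32.82) / 9.80 = 4.012 s.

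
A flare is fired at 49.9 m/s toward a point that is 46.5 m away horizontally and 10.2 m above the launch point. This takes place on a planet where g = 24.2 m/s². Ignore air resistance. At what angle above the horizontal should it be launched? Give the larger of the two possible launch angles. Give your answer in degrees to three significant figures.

75.7°

Trajectory: y = x tanθ − g x² (1 + tan²θ)/(2v₀²). With x = 46.5, y = 10.2, v₀ = 49.9, g = 24.2:
10.51 tan²θ − 46.5 tanθ + (20.71) = 0.
tanθ = [46.5 ± √(46.5² − 4 × 10.51 × (20.71))] / (2 × 10.51) = (46.5 ± 35.94) / 21.01, giving tanθ = 0.5023 or 3.923.
θ = 26.67° or 75.70°; the larger is 75.70°.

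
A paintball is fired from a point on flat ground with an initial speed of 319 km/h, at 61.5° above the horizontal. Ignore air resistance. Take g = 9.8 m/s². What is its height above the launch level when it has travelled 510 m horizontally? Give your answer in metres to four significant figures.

Convert: 319 km/h = 319/3.6 = 88.61 m/s.
Components: vₓ = 88.61 cos 61.5° = 42.28 m/s, v_y0 = 88.61 sin 61.5° = 77.87 m/s.
At x = 510 m, t = x/vₓ = 510/42.28 = 12.06 s.
Height: y = v_y0 t − ½ g t² = 77.87 × 12.06 − 4.900 × 12.06² = 939.3 − 712.9 = 226.4 m.

226.4 m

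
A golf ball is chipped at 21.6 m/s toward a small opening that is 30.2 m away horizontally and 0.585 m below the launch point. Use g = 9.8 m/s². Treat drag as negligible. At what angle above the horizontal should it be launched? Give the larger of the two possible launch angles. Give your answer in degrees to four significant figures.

Trajectory: y = x tanθ − g x² (1 + tan²θ)/(2v₀²). With x = 30.2, y = −0.585, v₀ = 21.6, g = 9.80:
9.579 tan²θ − 30.2 tanθ + (8.994) = 0.
tanθ = [30.2 ± √(30.2² − 4 × 9.579 × (8.994))] / (2 × 9.579) = (30.2 ± 23.82) / 19.16, giving tanθ = 0.3330 or 2.820.
θ = 18.42° or 70.47°; the larger is 70.47°.

70.47°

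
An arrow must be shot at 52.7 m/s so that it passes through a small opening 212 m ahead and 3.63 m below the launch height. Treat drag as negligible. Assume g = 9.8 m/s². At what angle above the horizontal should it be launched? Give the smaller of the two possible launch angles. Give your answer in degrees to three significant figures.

Trajectory: y = x tanθ − g x² (1 + tan²θ)/(2v₀²). With x = 212, y = −3.63, v₀ = 52.7, g = 9.80:
79.30 tan²θ − 212 tanθ + (75.67) = 0.
tanθ = [212 ± √(212² − 4 × 79.30 × (75.67))] / (2 × 79.30) = (212 ± 144.7) / 158.6, giving tanθ = 0.4242 or 2.249.
θ = 22.99° or 66.03°; the smaller is 22.99°.

23.0°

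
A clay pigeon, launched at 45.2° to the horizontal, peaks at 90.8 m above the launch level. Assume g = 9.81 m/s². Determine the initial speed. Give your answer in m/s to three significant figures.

59.5 m/s

At the peak v_y = 0, so v_y0 = √(2gH) = √(2 × 9.81 × 90.8) = 42.21 m/s.
v_y0 = v₀ sin θ ⇒ v₀ = 42.21 / sin 45.2° = 59.48 m/s.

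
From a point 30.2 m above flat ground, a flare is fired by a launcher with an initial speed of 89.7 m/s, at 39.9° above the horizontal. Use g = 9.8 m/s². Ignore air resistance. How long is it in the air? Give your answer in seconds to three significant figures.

Components: vₓ = 89.70 cos 39.9° = 68.81 m/s, v_y0 = 89.70 sin 39.9° = 57.54 m/s.
The projectile lands when y = 30.2 + (57.54) t − ½·9.80·t² = 0. Positive root: t = (57.54 + √(57.54² + 2·9.80·30.2)) / 9.80 = (57.54 + 62.47) / 9.80 = 12.25 s.

12.2 s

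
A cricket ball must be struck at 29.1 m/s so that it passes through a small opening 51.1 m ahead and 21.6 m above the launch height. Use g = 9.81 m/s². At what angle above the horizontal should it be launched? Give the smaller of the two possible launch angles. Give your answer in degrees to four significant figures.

46.04°

Trajectory: y = x tanθ − g x² (1 + tan²θ)/(2v₀²). With x = 51.1, y = 21.6, v₀ = 29.1, g = 9.81:
15.12 tan²θ − 51.1 tanθ + (36.72) = 0.
tanθ = [51.1 ± √(51.1² − 4 × 15.12 × (36.72))] / (2 × 15.12) = (51.1 ± 19.73) / 30.25, giving tanθ = 1.037 or 2.342.
θ = 46.04° or 66.87°; the smaller is 46.04°.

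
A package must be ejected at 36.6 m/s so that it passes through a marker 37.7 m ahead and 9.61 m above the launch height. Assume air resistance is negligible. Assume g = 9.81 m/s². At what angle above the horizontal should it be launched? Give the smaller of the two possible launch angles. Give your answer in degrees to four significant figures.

22.63°

Trajectory: y = x tanθ − g x² (1 + tan²θ)/(2v₀²). With x = 37.7, y = 9.61, v₀ = 36.6, g = 9.81:
5.204 tan²θ − 37.7 tanθ + (14.81) = 0.
tanθ = [37.7 ± √(37.7² − 4 × 5.204 × (14.81))] / (2 × 5.204) = (37.7 ± 33.36) / 10.41, giving tanθ = 0.4169 or 6.827.
θ = 22.63° or 81.67°; the smaller is 22.63°.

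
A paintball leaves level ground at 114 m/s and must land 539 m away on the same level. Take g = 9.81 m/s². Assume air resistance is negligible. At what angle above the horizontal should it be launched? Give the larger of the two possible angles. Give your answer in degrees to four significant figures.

Level-ground range R = v₀² sin(2θ)/g ⇒ sin(2θ) = gR/v₀² = 9.81 × 539 / 114² = 0.4069.
2θ = 24.01° or 180° − 24.01° = 156.0°, so θ = 12.00° or 78.00°.
The larger angle is 78.00°.

78.00°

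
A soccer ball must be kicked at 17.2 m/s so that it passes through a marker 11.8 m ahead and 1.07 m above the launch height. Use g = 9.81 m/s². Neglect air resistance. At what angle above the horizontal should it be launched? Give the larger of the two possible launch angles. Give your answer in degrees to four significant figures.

78.25°

Trajectory: y = x tanθ − g x² (1 + tan²θ)/(2v₀²). With x = 11.8, y = 1.07, v₀ = 17.2, g = 9.81:
2.309 tan²θ − 11.8 tanθ + (3.379) = 0.
tanθ = [11.8 ± √(11.8² − 4 × 2.309 × (3.379))] / (2 × 2.309) = (11.8 ± 10.39) / 4.617, giving tanθ = 0.3045 or 4.807.
θ = 16.93° or 78.25°; the larger is 78.25°.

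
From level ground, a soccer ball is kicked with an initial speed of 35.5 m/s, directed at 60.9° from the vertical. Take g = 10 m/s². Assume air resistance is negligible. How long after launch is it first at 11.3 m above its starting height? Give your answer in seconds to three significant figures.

0.878 s

Horizontal component vₓ = 35.50 sin 60.9° = 31.02 m/s; vertical v_y0 = 35.50 cos 60.9° = 17.26 m/s.
Require v_y0 t − ½ g t² = 11.3, i.e. 5.000 t² − 17.26 t + 11.3 = 0.
Quadratic formula: t = (17.26 ± √72.077) / 10.0 = (17.26 ± 8.490) / 10.0 → t = 0.8775 s or 2.575 s.
The first (ascending) time is 0.8775 s.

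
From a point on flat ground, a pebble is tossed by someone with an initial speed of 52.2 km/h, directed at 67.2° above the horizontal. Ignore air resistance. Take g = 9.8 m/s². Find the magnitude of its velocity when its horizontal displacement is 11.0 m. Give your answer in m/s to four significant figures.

Convert: 52.2 km/h = 52.2/3.6 = 14.50 m/s.
Resolve: vₓ = 14.50 cos 67.2° = 5.619 m/s and v_y0 = 14.50 sin 67.2° = 13.37 m/s.
Time to reach x = 11.0 m: t = x/vₓ = 11.0/5.619 = 1.958 s.
Vertical velocity there: v_y = v_y0 − g t = 13.37 − 9.80 × 1.958 = −5.818 m/s.
Speed: √(vₓ² + v_y²) = √(5.619² + 5.818²) = 8.088 m/s.

8.088 m/s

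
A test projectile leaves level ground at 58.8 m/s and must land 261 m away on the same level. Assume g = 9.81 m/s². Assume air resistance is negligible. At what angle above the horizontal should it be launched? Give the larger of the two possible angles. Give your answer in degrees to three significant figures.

66.1°

Level-ground range R = v₀² sin(2θ)/g ⇒ sin(2θ) = gR/v₀² = 9.81 × 261 / 58.8² = 0.7406.
2θ = 47.78° or 180° − 47.78° = 132.2°, so θ = 23.89° or 66.11°.
The larger angle is 66.11°.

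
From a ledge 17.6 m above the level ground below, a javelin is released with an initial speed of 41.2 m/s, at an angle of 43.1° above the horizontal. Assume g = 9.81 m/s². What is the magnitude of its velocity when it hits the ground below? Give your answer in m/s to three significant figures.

45.2 m/s

Components: vₓ = 41.20 cos 43.1° = 30.08 m/s, v_y0 = 41.20 sin 43.1° = 28.15 m/s.
The projectile lands when y = 17.6 + (28.15) t − ½·9.81·t² = 0. Positive root: t = (28.15 + √(28.15² + 2·9.81·17.6)) / 9.81 = (28.15 + 33.73) / 9.81 = 6.308 s.
Vertical velocity at impact: v_y = v_y0 − g t = 28.15 − 9.81 × 6.308 = −33.73 m/s.
Speed: |v| = √(vₓ² + v_y²) = √(30.08² + 33.73²) = 45.20 m/s.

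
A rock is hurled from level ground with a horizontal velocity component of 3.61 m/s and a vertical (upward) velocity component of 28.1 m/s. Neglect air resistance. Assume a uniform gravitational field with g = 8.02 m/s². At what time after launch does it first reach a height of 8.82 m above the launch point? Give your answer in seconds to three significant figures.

0.329 s

Height y(t) = 28.10 t − 4.010 t² = 8.82 gives 4.010 t² − 28.10 t + 8.82 = 0.
Quadratic formula: t = (28.10 ± √648.14) / 8.02 = (28.10 ± 25.46) / 8.02 → t = 0.3294 s or 6.678 s.
The first (ascending) time is 0.3294 s.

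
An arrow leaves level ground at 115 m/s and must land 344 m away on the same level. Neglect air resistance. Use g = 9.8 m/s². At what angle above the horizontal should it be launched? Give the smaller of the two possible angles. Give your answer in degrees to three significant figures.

Level-ground range R = v₀² sin(2θ)/g ⇒ sin(2θ) = gR/v₀² = 9.80 × 344 / 115² = 0.2549.
2θ = 14.77° or 180° − 14.77° = 165.2°, so θ = 7.384° or 82.62°.
The smaller angle is 7.384°.

7.38°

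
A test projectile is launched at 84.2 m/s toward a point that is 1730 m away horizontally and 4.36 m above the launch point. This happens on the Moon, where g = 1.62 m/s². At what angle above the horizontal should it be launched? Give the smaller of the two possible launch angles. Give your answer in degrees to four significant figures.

Trajectory: y = x tanθ − g x² (1 + tan²θ)/(2v₀²). With x = 1730, y = 4.36, v₀ = 84.2, g = 1.62:
341.9 tan²θ − 1730 tanθ + (346.3) = 0.
tanθ = [1730 ± √(1730² − 4 × 341.9 × (346.3))] / (2 × 341.9) = (1730 ± 1587) / 683.9, giving tanθ = 0.2088 or 4.851.
θ = 11.79° or 78.35°; the smaller is 11.79°.

11.79°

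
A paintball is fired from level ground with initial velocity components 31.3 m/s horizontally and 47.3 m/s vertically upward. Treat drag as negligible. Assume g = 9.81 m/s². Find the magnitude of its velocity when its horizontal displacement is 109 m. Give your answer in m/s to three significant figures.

33.9 m/s

Time to reach x = 109 m: t = x/vₓ = 109/31.30 = 3.482 s.
Vertical velocity there: v_y = v_y0 − g t = 47.30 − 9.81 × 3.482 = 13.14 m/s.
Speed: √(vₓ² + v_y²) = √(31.30² + 13.14²) = 33.95 m/s.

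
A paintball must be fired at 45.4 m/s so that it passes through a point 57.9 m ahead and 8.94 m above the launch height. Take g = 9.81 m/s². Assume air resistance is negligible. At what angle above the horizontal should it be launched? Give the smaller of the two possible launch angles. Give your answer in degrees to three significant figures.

Trajectory: y = x tanθ − g x² (1 + tan²θ)/(2v₀²). With x = 57.9, y = 8.94, v₀ = 45.4, g = 9.81:
7.978 tan²θ − 57.9 tanθ + (16.92) = 0.
tanθ = [57.9 ± √(57.9² − 4 × 7.978 × (16.92))] / (2 × 7.978) = (57.9 ± 53.03) / 15.96, giving tanθ = 0.3050 or 6.953.
θ = 16.96° or 81.82°; the smaller is 16.96°.

17.0°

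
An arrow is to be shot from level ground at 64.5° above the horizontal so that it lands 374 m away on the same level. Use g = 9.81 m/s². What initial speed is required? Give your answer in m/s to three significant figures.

68.7 m/s

From R = (v₀² / g) sin 2θ: v₀ = √(gR / sin 2θ).
v₀ = √(9.81 × 374 / sin 129.0°) = √(3669 / 0.7771) = √4721.0 = 68.71 m/s.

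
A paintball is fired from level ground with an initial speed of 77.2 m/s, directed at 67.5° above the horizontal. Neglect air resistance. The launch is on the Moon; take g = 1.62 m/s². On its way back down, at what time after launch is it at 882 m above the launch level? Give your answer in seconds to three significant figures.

73.2 s

vₓ = 77.20 cos 67.5° = 29.54 m/s; v_y0 = 77.20 sin 67.5° = 71.32 m/s.
Set y = v_y0 t − ½ g t² = 882: 0.8100 t² − 71.32 t + 882 = 0.
t = [71.32 ± √(71.32² − 2·1.62·882)] / 1.62 = (71.32 ± 47.22) / 1.62, so t = 14.88 s or t = 73.17 s.
The descending-branch root is 73.17 s.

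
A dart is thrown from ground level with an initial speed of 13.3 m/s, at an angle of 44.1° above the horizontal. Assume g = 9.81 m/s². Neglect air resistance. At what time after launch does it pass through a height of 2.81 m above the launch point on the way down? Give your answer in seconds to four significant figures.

1.507 s

Horizontal component vₓ = 13.30 cos 44.1° = 9.551 m/s; vertical v_y0 = 13.30 sin 44.1° = 9.256 m/s.
Height y(t) = 9.256 t − 4.905 t² = 2.81 gives 4.905 t² − 9.256 t + 2.81 = 0.
Quadratic formula: t = (9.256 ± √30.535) / 9.81 = (9.256 ± 5.526) / 9.81 → t = 0.3802 s or 1.507 s.
The descending-branch root is 1.507 s.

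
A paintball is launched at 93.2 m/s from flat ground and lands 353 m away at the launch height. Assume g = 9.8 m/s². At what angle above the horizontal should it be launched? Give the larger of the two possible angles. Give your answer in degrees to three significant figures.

78.3°

From R = (v₀²/g) sin 2θ: sin 2θ = 9.80 × 353 / 8686.2 = 0.3983.
2θ = 23.47° or 180° − 23.47° = 156.5°, so θ = 11.73° or 78.27°.
The larger angle is 78.27°.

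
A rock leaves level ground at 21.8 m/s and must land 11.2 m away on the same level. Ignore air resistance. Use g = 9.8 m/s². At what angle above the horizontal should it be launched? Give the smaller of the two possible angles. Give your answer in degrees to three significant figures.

From R = (v₀²/g) sin 2θ: sin 2θ = 9.80 × 11.2 / 475.24 = 0.2310.
2θ = 13.35° or 180° − 13.35° = 166.6°, so θ = 6.677° or 83.32°.
The smaller angle is 6.677°.

6.68°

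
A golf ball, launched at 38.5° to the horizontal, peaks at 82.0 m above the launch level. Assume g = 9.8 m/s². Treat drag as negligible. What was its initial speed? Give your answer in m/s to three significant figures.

At the peak v_y = 0, so v_y0 = √(2gH) = √(2 × 9.80 × 82.0) = 40.09 m/s.
v_y0 = v₀ sin θ ⇒ v₀ = 40.09 / sin 38.5° = 64.40 m/s.

64.4 m/s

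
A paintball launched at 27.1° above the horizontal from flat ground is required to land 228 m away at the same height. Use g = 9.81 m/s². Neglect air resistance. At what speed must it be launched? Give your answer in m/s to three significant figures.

52.5 m/s

Level-ground range: R = v₀² sin(2θ)/g, so v₀ = √(gR / sin 2θ).
v₀ = √(9.81 × 228 / sin 54.20°) = √(2237 / 0.8111) = √2757.7 = 52.51 m/s.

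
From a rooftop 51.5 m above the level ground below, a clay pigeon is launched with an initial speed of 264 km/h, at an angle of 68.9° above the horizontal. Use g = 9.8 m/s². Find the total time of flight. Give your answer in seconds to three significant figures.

14.7 s

Convert: 264 km/h = 264/3.6 = 73.33 m/s.
Components: vₓ = 73.33 cos 68.9° = 26.40 m/s, v_y0 = 73.33 sin 68.9° = 68.42 m/s.
Vertical motion (up positive, ground at y = 0): 4.900 t² − (68.42) t − 51.5 = 0, so t = (68.42 + √(68.42² + 2·9.80·51.5)) / 9.80 = (68.42 + 75.43) / 9.80 = 14.68 s.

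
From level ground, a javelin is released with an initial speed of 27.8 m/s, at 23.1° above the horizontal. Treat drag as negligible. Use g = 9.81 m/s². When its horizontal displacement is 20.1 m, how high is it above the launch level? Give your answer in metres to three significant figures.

5.54 m

vₓ = 27.80 cos 23.1° = 25.57 m/s; v_y0 = 27.80 sin 23.1° = 10.91 m/s.
At x = 20.1 m, t = x/vₓ = 20.1/25.57 = 0.7860 s.
Height: y = v_y0 t − ½ g t² = 10.91 × 0.7860 − 4.905 × 0.7860² = 8.573 − 3.031 = 5.543 m.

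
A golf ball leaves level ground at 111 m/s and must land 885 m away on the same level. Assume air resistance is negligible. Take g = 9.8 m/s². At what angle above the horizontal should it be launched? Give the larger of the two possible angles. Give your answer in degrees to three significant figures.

67.6°

R = v₀² sin 2θ / g gives sin 2θ = gR/v₀² = 9.80·885/111² = 0.7039.
2θ = 44.74° or 180° − 44.74° = 135.3°, so θ = 22.37° or 67.63°.
The larger angle is 67.63°.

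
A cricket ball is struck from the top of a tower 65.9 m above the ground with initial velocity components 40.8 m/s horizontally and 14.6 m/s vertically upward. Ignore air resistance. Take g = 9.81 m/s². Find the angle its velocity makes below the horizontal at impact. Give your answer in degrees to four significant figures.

With up positive and y = 0 at the ground: y(t) = 65.9 + (14.60) t − 4.905 t². Setting y = 0 and taking the positive root: t = [14.60 + √(14.60² + 2·9.81·65.9)] / 9.81 = (14.60 + 38.81) / 9.81 = 5.444 s.
At impact: v_y = v_y0 − g t = −38.81 m/s; vₓ = 40.80 m/s.
Angle below horizontal: arctan(|v_y|/vₓ) = arctan(38.81/40.80) = 43.57°.

43.57°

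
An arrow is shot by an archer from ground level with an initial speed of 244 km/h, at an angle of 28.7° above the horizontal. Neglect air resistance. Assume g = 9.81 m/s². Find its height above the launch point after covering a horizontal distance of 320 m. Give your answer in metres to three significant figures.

Convert: 244 km/h = 244/3.6 = 67.78 m/s.
Resolve: vₓ = 67.78 cos 28.7° = 59.45 m/s and v_y0 = 67.78 sin 28.7° = 32.55 m/s.
Time to reach x = 320 m: t = x/vₓ = 320/59.45 = 5.383 s.
Height: y = v_y0 t − ½ g t² = 32.55 × 5.383 − 4.905 × 5.383² = 175.2 − 142.1 = 33.09 m.

33.1 m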